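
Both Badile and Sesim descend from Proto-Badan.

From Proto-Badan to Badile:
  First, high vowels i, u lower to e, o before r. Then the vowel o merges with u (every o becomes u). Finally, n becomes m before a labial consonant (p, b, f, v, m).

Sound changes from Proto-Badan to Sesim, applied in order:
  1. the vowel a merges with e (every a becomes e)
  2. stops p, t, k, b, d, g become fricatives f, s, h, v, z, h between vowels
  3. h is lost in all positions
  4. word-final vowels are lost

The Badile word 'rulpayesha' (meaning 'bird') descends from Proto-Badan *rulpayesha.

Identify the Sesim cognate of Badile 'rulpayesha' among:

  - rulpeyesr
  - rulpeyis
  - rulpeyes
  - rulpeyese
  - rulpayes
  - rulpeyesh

rulpeyes

Sesim: *rulpayesha > rulpeyeshe > rulpeyese > rulpeyes  (by vowel merger, h-loss, apocope)
Only 'rulpeyes' matches the regular Sesim development of *rulpayesha.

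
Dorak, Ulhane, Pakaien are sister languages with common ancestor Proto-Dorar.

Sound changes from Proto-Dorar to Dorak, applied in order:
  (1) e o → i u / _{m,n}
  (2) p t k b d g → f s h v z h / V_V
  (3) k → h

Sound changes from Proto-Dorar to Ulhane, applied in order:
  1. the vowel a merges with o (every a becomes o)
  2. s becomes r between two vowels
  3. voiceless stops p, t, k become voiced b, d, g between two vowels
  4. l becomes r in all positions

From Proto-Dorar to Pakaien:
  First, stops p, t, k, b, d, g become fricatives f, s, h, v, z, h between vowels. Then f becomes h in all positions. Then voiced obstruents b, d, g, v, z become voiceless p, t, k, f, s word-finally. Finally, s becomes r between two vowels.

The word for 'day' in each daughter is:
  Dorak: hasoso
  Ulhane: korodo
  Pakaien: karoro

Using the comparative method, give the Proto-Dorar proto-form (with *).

*kasoto

Position 5: Dorak has s, Ulhane has d, Pakaien has r. Taking the neighbouring segments as reconstructed: Dorak s could go back to *t or *s; Ulhane d could go back to *t or *d; Pakaien r could go back to *t or *s or *r — the one source consistent with every daughter is *t.
Position 1: Dorak has h, Ulhane has k, Pakaien has k. Ulhane preserves k here (none of its changes turn any other segment into k), so the proto-segment is *k.
Position 2: Dorak has a, Ulhane has o, Pakaien has a. Dorak preserves a here (none of its changes turn any other segment into a), so the proto-segment is *a.
Verify the candidate proto-form against each daughter:
Dorak: *kasoto
  kasoto (rule 1 does not apply)
  kasoto → kasoso   [intervocalic lenition]
  kasoso → hasoso   [unconditioned shift]
  giving Dorak hasoso.
Ulhane: start from *kasoto.
  rule 1 (vowel merger): kasoto → kosoto
  rule 2 (rhotacism): kosoto → koroto
  rule 3 (intervocalic voicing): koroto → korodo
  rule 4: no change — korodo
  ⇒ Ulhane korodo
Pakaien: start from *kasoto.
  rule 1 (intervocalic lenition): kasoto → kasoso
  rule 2: no change — kasoso
  rule 3: no change — kasoso
  rule 4 (rhotacism): kasoso → karoro
  ⇒ Pakaien karoro
No other proto-form is consistent with every reflex, so the reconstruction is *kasoto.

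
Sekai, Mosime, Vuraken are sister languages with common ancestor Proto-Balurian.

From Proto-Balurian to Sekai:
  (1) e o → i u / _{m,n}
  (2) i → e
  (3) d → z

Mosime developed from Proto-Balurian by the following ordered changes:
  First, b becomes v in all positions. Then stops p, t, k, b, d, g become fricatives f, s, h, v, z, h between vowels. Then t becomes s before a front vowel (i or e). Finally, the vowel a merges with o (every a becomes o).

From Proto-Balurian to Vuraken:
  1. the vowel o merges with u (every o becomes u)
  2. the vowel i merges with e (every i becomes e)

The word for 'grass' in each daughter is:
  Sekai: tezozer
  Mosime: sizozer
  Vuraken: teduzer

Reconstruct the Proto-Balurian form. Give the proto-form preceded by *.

Position 1: Sekai has t, Mosime has s, Vuraken has t. Sekai preserves t here (none of its changes turn any other segment into t), so the proto-segment is *t.
Position 2: Sekai has e, Mosime has i, Vuraken has e. Mosime preserves i here (none of its changes turn any other segment into i), so the proto-segment is *i.
Position 4: Sekai has o, Mosime has o, Vuraken has u. Sekai preserves o here (none of its changes turn any other segment into o), so the proto-segment is *o.
Verify the candidate proto-form against each daughter:
Sekai: *tidozer
  tidozer (rule 1 does not apply)
  tidozer → tedozer   [vowel merger]
  tedozer → tezozer   [unconditioned shift]
  giving Sekai tezozer.
Mosime: *tidozer
  tidozer (rule 1 does not apply)
  tidozer → tizozer   [intervocalic lenition]
  tizozer → sizozer   [palatalisation]
  sizozer (rule 4 does not apply)
  giving Mosime sizozer.
Vuraken: *tidozer
  tidozer → tiduzer   [vowel merger]
  tiduzer → teduzer   [vowel merger]
  giving Vuraken teduzer.
*tidozer is the unique common source.

*tidozer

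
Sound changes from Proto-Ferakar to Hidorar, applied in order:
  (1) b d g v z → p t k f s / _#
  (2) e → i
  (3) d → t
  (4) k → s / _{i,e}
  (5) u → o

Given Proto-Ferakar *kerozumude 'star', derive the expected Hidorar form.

Hidorar: *kerozumude > kirozumudi > kirozumuti > sirozumuti > sirozomoti  (by vowel merger, unconditioned shift, palatalisation, vowel merger)

sirozomoti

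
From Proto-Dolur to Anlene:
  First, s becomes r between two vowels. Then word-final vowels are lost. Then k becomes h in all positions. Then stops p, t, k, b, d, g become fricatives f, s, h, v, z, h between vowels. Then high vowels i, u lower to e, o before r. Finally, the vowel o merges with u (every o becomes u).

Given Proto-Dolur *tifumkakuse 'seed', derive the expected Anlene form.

tifumhahur

Anlene: start from *tifumkakuse.
  rule 1 (rhotacism): tifumkakuse → tifumkakure
  rule 2 (apocope): tifumkakure → tifumkakur
  rule 3 (unconditioned shift): tifumkakur → tifumhahur
  rule 4: no change — tifumhahur
  rule 5 (pre-rhotic lowering): tifumhahur → tifumhahor
  rule 6 (vowel merger): tifumhahor → tifumhahur
  ⇒ Anlene tifumhahur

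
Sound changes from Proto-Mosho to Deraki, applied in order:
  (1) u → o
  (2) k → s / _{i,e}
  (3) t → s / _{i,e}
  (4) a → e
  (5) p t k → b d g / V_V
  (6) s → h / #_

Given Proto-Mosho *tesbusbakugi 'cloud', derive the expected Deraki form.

Deraki: *tesbusbakugi > tesbosbakogi > sesbosbakogi > sesbosbekogi > sesbosbegogi > hesbosbegogi  (by vowel merger, palatalisation, vowel merger, intervocalic voicing, debuccalisation)

hesbosbegogi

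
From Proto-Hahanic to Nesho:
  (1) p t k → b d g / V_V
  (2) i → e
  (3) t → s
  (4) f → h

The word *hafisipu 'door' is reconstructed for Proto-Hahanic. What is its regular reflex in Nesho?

hahesebu

Nesho: *hafisipu > hafisibu > hafesebu > hahesebu  (by intervocalic voicing, vowel merger, unconditioned shift)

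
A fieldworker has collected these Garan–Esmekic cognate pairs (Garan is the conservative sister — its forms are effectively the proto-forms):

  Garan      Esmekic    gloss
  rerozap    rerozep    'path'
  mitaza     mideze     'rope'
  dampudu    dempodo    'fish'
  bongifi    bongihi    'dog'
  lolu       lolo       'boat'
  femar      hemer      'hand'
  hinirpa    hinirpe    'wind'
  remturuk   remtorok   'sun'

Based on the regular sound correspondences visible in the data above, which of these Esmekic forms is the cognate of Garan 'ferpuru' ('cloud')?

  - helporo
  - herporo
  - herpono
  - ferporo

femar ~ hemer — Garan f corresponds to Esmekic h word-initially before a front vowel.
remturuk ~ remtorok — Garan u corresponds to Esmekic o after a consonant, before r.
dampudu ~ dempodo, lolu ~ lolo — Garan u corresponds to Esmekic o word-finally.
Applying these to Garan 'ferpuru':
  ferpuru → herpuru   (f→h word-initially before a front vowel)
  herpuru → herporu   (u→o after a consonant, before r)
  herporu → herporo   (u→o word-finally)
So the Esmekic cognate is 'herporo'.

herporo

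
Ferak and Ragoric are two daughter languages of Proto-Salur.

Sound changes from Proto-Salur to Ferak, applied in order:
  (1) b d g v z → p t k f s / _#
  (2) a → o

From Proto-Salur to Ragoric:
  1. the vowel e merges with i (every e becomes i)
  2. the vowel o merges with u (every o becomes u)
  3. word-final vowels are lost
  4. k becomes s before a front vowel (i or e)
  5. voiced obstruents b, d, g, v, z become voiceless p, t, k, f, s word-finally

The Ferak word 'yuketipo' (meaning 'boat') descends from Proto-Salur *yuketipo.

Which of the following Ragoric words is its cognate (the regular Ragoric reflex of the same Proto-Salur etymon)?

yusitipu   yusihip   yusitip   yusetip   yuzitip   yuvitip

yusitip

Ragoric: *yuketipo
  yuketipo → yukitipo   [vowel merger]
  yukitipo → yukitipu   [vowel merger]
  yukitipu → yukitip   [apocope]
  yukitip → yusitip   [palatalisation]
  yusitip (rule 5 does not apply)
  giving Ragoric yusitip.
Only 'yusitip' matches the regular Ragoric development of *yuketipo.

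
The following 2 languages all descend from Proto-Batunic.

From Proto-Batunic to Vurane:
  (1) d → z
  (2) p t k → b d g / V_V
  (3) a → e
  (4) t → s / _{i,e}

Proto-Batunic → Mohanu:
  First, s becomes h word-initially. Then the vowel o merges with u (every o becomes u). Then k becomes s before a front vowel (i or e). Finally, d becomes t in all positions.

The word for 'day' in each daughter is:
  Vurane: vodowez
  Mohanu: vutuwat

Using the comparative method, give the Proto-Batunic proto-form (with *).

*votowad

Position 6: Vurane has e, Mohanu has a. Mohanu preserves a here (none of its changes turn any other segment into a), so the proto-segment is *a.
Position 4: Vurane has o, Mohanu has u. Vurane preserves o here (none of its changes turn any other segment into o), so the proto-segment is *o.
Continuing position by position gives *votowad; check it forward:
Vurane: start from *votowad.
  rule 1 (unconditioned shift): votowad → votowaz
  rule 2 (intervocalic voicing): votowaz → vodowaz
  rule 3 (vowel merger): vodowaz → vodowez
  rule 4: no change — vodowez
  ⇒ Vurane vodowez
Mohanu: *votowad > vutuwad > vutuwat  (by vowel merger, unconditioned shift)
No other proto-form is consistent with every reflex, so the reconstruction is *votowad.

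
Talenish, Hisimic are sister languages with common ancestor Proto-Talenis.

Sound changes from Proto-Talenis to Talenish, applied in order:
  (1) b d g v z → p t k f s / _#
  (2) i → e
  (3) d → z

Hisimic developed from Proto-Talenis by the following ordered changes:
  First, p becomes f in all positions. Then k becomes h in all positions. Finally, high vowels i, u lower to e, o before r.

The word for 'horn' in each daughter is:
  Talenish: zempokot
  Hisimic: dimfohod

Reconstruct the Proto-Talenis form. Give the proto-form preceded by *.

Position 1: Talenish has z, Hisimic has d. Hisimic preserves d here (none of its changes turn any other segment into d), so the proto-segment is *d.
Position 4: Talenish has p, Hisimic has f. Taking the neighbouring segments as reconstructed: Talenish p can only go back to *p; Hisimic f could go back to *p or *f — the one source consistent with every daughter is *p.
This points to *dimpokod. Verify forward in each daughter:
Talenish: *dimpokod
  dimpokod → dimpokot   [final devoicing]
  dimpokot → dempokot   [vowel merger]
  dempokot → zempokot   [unconditioned shift]
  giving Talenish zempokot.
Hisimic: *dimpokod > dimfokod > dimfohod  (by unconditioned shift, unconditioned shift)
*dimpokod is the unique common source.

*dimpokod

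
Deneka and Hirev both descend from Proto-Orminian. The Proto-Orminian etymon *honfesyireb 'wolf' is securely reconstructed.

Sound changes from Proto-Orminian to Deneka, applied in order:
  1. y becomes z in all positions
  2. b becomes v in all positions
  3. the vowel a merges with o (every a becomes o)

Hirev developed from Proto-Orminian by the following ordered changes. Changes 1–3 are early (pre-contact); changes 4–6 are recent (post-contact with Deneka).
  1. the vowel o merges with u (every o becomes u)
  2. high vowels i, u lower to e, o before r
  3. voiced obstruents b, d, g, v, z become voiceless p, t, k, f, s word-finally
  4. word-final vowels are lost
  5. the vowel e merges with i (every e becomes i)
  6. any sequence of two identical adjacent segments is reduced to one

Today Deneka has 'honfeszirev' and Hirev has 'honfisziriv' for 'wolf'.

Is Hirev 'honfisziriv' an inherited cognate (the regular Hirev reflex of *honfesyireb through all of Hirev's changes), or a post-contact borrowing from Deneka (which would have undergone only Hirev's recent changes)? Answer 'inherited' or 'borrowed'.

If inherited, *honfesyireb would pass through all of Hirev's changes:
Hirev: start from *honfesyireb.
  rule 1 (vowel merger): honfesyireb → hunfesyireb
  rule 2 (pre-rhotic lowering): hunfesyireb → hunfesyereb
  rule 3 (final devoicing): hunfesyereb → hunfesyerep
  rule 4: no change — hunfesyerep
  rule 5 (vowel merger): hunfesyerep → hunfisyirip
  rule 6: no change — hunfisyirip
  ⇒ Hirev hunfisyirip
If borrowed from Deneka 'honfeszirev' after the early changes, it would undergo only the recent ones:
  rule 4 (apocope): no change (honfeszirev)
  rule 5 (vowel merger): honfeszirev → honfisziriv
  rule 6 (degemination): no change (honfisziriv)
  ⇒ as a loan: honfisziriv
Hirev 'honfisziriv' matches the loan outcome 'honfisziriv', not the inherited 'hunfisyirip' — it skipped the early Hirev changes, so it was borrowed from Deneka.

borrowed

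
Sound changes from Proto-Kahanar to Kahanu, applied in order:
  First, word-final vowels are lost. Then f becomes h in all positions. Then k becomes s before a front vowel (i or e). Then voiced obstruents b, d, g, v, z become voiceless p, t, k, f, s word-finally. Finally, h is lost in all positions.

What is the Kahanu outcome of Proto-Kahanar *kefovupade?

Kahanu: *kefovupade
  kefovupade → kefovupad   [apocope]
  kefovupad → kehovupad   [unconditioned shift]
  kehovupad → sehovupad   [palatalisation]
  sehovupad → sehovupat   [final devoicing]
  sehovupat → seovupat   [h-loss]
  giving Kahanu seovupat.

seovupat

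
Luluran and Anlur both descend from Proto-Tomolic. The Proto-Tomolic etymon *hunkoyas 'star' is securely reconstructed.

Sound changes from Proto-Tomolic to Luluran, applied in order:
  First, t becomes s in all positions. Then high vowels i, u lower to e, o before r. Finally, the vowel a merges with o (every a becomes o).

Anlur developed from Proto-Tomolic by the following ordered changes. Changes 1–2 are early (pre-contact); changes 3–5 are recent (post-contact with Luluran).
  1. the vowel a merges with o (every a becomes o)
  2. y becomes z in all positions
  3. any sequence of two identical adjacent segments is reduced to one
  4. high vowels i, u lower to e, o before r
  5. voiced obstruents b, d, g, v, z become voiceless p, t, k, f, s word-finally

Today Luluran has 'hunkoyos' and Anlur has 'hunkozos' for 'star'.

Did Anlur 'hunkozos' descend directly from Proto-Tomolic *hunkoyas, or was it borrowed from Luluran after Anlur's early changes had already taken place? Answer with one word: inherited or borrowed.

If inherited, *hunkoyas would pass through all of Anlur's changes:
Anlur: start from *hunkoyas.
  rule 1 (vowel merger): hunkoyas → hunkoyos
  rule 2 (unconditioned shift): hunkoyos → hunkozos
  rule 3: no change — hunkozos
  rule 4: no change — hunkozos
  rule 5: no change — hunkozos
  ⇒ Anlur hunkozos
If borrowed from Luluran 'hunkoyos' after the early changes, it would undergo only the recent ones:
  rule 3 (degemination): no change (hunkoyos)
  rule 4 (pre-rhotic lowering): no change (hunkoyos)
  rule 5 (final devoicing): no change (hunkoyos)
  ⇒ as a loan: hunkoyos
Anlur 'hunkozos' matches the inherited outcome exactly, so it is an inherited cognate, not a loan.

inherited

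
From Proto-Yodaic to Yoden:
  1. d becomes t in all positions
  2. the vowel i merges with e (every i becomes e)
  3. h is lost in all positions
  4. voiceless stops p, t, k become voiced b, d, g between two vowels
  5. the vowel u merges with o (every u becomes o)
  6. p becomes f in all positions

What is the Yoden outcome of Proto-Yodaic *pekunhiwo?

Yoden: *pekunhiwo > pekunhewo > pekunewo > pegunewo > pegonewo > fegonewo  (by vowel merger, h-loss, intervocalic voicing, vowel merger, unconditioned shift)

fegonewo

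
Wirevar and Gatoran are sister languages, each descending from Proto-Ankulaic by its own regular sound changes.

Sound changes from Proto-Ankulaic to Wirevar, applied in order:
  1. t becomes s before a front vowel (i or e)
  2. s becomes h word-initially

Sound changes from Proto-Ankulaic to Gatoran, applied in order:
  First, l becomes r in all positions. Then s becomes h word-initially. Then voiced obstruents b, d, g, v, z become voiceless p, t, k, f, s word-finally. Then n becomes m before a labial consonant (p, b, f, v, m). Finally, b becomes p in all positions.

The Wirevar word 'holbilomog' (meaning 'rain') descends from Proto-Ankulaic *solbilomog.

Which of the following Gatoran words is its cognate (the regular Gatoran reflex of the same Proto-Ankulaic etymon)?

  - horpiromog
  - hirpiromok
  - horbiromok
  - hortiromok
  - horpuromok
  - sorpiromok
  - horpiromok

Gatoran: *solbilomog > sorbiromog > horbiromog > horbiromok > horpiromok  (by unconditioned shift, debuccalisation, final devoicing, unconditioned shift)
Only 'horpiromok' matches the regular Gatoran development of *solbilomog.

horpiromok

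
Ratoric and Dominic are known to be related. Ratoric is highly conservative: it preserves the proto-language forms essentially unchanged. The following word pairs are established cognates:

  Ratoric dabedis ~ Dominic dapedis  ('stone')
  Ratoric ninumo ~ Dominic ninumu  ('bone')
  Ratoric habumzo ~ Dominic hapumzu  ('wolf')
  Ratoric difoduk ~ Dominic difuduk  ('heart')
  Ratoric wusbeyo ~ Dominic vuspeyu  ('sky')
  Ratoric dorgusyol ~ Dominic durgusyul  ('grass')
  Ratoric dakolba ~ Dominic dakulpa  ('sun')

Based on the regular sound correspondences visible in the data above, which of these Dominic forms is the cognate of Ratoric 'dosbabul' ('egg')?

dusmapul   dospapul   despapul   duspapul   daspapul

difoduk ~ difuduk, dorgusyol ~ durgusyul — Ratoric o corresponds to Dominic u after a consonant, before a consonant other than r, m, n, p, b, f, v.
dakolba ~ dakulpa — Ratoric b corresponds to Dominic p after a consonant, before a back vowel.
habumzo ~ hapumzu — Ratoric b corresponds to Dominic p between vowels (before a back vowel).
Applying these to Ratoric 'dosbabul':
  dosbabul → dusbabul   (o→u after a consonant, before a consonant other than r, m, n, p, b, f, v)
  dusbabul → duspabul   (b→p after a consonant, before a back vowel)
  duspabul → duspapul   (b→p between vowels (before a back vowel))
So the Dominic cognate is 'duspapul'.

duspapul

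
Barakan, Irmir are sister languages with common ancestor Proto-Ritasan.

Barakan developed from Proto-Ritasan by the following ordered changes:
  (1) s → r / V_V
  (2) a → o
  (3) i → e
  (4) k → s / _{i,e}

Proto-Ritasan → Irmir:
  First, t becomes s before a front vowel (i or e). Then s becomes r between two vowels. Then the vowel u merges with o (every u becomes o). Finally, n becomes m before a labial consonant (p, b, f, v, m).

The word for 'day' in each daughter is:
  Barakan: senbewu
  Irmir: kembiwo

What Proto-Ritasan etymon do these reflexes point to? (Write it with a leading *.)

*kenbiwu

Position 1: Barakan has s, Irmir has k. Irmir preserves k here (none of its changes turn any other segment into k), so the proto-segment is *k.
Position 7: Barakan has u, Irmir has o. Barakan preserves u here (none of its changes turn any other segment into u), so the proto-segment is *u.
Position 3: Barakan has n, Irmir has m. Barakan preserves n here (none of its changes turn any other segment into n), so the proto-segment is *n.
Verify the candidate proto-form against each daughter:
Barakan: *kenbiwu > kenbewu > senbewu  (by vowel merger, palatalisation)
Irmir: *kenbiwu > kenbiwo > kembiwo  (by vowel merger, nasal place assimilation)
Only *kenbiwu yields all of Barakan senbewu, Irmir kembiwo.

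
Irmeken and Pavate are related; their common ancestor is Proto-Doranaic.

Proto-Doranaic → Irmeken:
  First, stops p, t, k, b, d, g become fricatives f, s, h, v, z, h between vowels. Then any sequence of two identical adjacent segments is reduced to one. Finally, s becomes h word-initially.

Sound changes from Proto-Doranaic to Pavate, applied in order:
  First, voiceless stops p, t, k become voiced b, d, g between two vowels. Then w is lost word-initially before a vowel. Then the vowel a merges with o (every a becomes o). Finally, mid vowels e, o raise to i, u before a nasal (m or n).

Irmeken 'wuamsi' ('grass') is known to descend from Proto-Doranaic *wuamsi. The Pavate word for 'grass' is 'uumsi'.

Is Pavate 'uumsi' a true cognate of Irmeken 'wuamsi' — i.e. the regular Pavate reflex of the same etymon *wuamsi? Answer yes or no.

yes

Derive the expected Pavate reflex of *wuamsi:
Pavate: *wuamsi
  wuamsi (rule 1 does not apply)
  wuamsi → uamsi   [glide loss]
  uamsi → uomsi   [vowel merger]
  uomsi → uumsi   [pre-nasal raising]
  giving Pavate uumsi.
Pavate 'uumsi' matches the regular reflex exactly, so the pair is cognate.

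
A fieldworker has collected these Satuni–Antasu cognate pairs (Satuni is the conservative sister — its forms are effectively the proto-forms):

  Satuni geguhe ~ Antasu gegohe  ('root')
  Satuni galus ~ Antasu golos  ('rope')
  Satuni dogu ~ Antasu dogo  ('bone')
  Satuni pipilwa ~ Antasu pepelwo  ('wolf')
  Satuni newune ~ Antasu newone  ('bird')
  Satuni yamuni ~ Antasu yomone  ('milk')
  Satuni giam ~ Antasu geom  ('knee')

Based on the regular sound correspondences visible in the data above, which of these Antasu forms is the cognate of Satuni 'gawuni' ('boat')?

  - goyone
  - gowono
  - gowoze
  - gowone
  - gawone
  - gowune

gowone

galus ~ golos — Satuni a corresponds to Antasu o after a consonant, before a consonant other than r, m, n, p, b, f, v.
newune ~ newone, yamuni ~ yomone — Satuni u corresponds to Antasu o after a consonant, before a nasal.
yamuni ~ yomone — Satuni i corresponds to Antasu e word-finally.
Applying these to Satuni 'gawuni':
  gawuni → gowuni   (a→o after a consonant, before a consonant other than r, m, n, p, b, f, v)
  gowuni → gowoni   (u→o after a consonant, before a nasal)
  gowoni → gowone   (i→e word-finally)
So the Antasu cognate is 'gowone'.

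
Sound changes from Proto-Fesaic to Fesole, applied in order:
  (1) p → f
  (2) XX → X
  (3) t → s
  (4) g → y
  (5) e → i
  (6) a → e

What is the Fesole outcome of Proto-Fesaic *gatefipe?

yesififi

Fesole: *gatefipe
  gatefipe → gatefife   [unconditioned shift]
  gatefife (rule 2 does not apply)
  gatefife → gasefife   [unconditioned shift]
  gasefife → yasefife   [unconditioned shift]
  yasefife → yasififi   [vowel merger]
  yasififi → yesififi   [vowel merger]
  giving Fesole yesififi.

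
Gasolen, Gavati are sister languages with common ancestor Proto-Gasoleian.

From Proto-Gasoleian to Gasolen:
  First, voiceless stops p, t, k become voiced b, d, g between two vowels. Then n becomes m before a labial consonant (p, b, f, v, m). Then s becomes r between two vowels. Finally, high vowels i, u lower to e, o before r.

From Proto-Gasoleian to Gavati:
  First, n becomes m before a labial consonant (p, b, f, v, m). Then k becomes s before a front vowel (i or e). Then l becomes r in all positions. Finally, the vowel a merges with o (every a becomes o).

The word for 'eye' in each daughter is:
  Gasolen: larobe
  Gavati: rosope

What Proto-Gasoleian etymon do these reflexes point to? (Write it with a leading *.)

Position 2: Gasolen has a, Gavati has o. Gasolen preserves a here (none of its changes turn any other segment into a), so the proto-segment is *a.
Position 3: Gasolen has r, Gavati has s. Taking the neighbouring segments as reconstructed: Gasolen r could go back to *s or *r; Gavati s can only go back to *s — the one source consistent with every daughter is *s.
Verify the candidate proto-form against each daughter:
Gasolen: *lasope > lasobe > larobe  (by intervocalic voicing, rhotacism)
Gavati: *lasope > rasope > rosope  (by unconditioned shift, vowel merger)
Only *lasope yields all of Gasolen larobe, Gavati rosope.

*lasope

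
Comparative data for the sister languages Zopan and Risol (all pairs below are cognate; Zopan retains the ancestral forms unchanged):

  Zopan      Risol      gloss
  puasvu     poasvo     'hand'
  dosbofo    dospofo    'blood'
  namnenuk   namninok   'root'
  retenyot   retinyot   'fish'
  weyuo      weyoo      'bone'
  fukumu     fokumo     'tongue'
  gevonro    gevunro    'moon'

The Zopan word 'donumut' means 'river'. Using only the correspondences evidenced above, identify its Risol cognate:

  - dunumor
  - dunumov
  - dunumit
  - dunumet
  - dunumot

dunumot

gevonro ~ gevunro — Zopan o corresponds to Risol u after a consonant, before a nasal.
namnenuk ~ namninok, fukumu ~ fokumo — Zopan u corresponds to Risol o after a consonant, before a consonant other than r, m, n, p, b, f, v.
Applying these to Zopan 'donumut':
  donumut → dunumut   (o→u after a consonant, before a nasal)
  dunumut → dunumot   (u→o after a consonant, before a consonant other than r, m, n, p, b, f, v)
So the Risol cognate is 'dunumot'.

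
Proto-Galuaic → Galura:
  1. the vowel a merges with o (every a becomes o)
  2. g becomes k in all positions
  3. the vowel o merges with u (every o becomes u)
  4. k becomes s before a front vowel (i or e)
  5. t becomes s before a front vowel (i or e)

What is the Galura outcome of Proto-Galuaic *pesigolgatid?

pesikulkusid

Galura: *pesigolgatid > pesigolgotid > pesikolkotid > pesikulkutid > pesikulkusid  (by vowel merger, unconditioned shift, vowel merger, palatalisation)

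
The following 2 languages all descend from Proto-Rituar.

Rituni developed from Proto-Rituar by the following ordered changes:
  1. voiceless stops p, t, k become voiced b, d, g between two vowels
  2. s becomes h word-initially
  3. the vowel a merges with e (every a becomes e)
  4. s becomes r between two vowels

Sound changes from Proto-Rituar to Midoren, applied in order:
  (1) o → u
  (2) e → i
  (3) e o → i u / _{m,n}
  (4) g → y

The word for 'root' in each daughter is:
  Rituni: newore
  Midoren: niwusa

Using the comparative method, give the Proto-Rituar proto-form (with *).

Position 6: Rituni has e, Midoren has a. Midoren preserves a here (none of its changes turn any other segment into a), so the proto-segment is *a.
Position 2: Rituni has e, Midoren has i. Taking the neighbouring segments as reconstructed: Rituni e could go back to *a or *e; Midoren i could go back to *e or *i — the one source consistent with every daughter is *e.
Position 5: Rituni has r, Midoren has s. Midoren preserves s here (none of its changes turn any other segment into s), so the proto-segment is *s.
This points to *newosa. Verify forward in each daughter:
Rituni: start from *newosa.
  rule 1: no change — newosa
  rule 2: no change — newosa
  rule 3 (vowel merger): newosa → newose
  rule 4 (rhotacism): newose → newore
  ⇒ Rituni newore
Midoren: start from *newosa.
  rule 1 (vowel merger): newosa → newusa
  rule 2 (vowel merger): newusa → niwusa
  rule 3: no change — niwusa
  rule 4: no change — niwusa
  ⇒ Midoren niwusa
No other proto-form is consistent with every reflex, so the reconstruction is *newosa.

*newosa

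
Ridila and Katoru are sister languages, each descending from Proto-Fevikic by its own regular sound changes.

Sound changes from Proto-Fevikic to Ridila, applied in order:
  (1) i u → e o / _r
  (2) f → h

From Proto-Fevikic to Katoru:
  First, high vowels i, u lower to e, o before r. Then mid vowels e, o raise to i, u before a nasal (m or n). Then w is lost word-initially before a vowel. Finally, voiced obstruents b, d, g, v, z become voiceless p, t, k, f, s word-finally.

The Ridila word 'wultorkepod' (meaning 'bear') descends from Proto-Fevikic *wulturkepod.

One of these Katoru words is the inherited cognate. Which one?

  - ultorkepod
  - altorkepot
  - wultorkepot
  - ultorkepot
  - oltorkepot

Katoru: *wulturkepod > wultorkepod > ultorkepod > ultorkepot  (by pre-rhotic lowering, glide loss, final devoicing)
The other candidates each miss or misapply at least one Katoru change.

ultorkepot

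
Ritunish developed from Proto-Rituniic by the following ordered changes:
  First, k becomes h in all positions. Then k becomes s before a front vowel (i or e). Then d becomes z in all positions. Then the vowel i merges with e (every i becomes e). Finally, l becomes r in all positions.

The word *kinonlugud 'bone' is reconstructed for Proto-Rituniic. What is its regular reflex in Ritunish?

henonruguz

Ritunish: start from *kinonlugud.
  rule 1 (unconditioned shift): kinonlugud → hinonlugud
  rule 2: no change — hinonlugud
  rule 3 (unconditioned shift): hinonlugud → hinonluguz
  rule 4 (vowel merger): hinonluguz → henonluguz
  rule 5 (unconditioned shift): henonluguz → henonruguz
  ⇒ Ritunish henonruguz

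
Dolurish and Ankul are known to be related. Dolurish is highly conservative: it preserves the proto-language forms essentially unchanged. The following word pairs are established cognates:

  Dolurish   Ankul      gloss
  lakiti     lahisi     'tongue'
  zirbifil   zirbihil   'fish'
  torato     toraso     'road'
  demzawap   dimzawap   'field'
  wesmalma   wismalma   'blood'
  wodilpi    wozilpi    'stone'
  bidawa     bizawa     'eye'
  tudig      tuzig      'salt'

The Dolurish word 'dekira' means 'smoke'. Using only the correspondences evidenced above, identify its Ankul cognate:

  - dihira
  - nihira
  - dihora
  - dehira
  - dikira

dihira

wesmalma ~ wismalma — Dolurish e corresponds to Ankul i after a consonant, before a consonant other than r, m, n, p, b, f, v.
lakiti ~ lahisi — Dolurish k corresponds to Ankul h between vowels (before a front vowel).
Applying these to Dolurish 'dekira':
  dekira → dikira   (e→i after a consonant, before a consonant other than r, m, n, p, b, f, v)
  dikira → dihira   (k→h between vowels (before a front vowel))
So the Ankul cognate is 'dihira'.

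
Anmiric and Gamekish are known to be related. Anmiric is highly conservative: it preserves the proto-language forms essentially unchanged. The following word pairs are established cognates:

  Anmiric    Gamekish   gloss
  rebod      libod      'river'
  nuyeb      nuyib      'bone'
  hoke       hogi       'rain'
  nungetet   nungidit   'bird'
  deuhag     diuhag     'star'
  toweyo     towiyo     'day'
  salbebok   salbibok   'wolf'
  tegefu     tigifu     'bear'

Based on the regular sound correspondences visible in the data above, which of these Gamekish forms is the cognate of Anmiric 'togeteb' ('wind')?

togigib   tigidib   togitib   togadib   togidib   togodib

togidib

nungetet ~ nungidit, toweyo ~ towiyo — Anmiric e corresponds to Gamekish i after a consonant, before a consonant other than r, m, n, p, b, f, v.
nungetet ~ nungidit — Anmiric t corresponds to Gamekish d between vowels (before a front vowel).
rebod ~ libod, nuyeb ~ nuyib — Anmiric e corresponds to Gamekish i after a consonant, before a labial obstruent.
Applying these to Anmiric 'togeteb':
  togeteb → togiteb   (e→i after a consonant, before a consonant other than r, m, n, p, b, f, v)
  togiteb → togideb   (t→d between vowels (before a front vowel))
  togideb → togidib   (e→i after a consonant, before a labial obstruent)
So the Gamekish cognate is 'togidib'.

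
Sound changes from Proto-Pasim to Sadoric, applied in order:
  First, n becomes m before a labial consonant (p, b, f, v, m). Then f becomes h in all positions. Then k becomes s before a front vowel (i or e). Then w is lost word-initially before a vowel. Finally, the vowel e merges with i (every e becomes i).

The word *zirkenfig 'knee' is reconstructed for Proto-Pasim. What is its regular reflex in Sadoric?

Sadoric: *zirkenfig > zirkemfig > zirkemhig > zirsemhig > zirsimhig  (by nasal place assimilation, unconditioned shift, palatalisation, vowel merger)

zirsimhig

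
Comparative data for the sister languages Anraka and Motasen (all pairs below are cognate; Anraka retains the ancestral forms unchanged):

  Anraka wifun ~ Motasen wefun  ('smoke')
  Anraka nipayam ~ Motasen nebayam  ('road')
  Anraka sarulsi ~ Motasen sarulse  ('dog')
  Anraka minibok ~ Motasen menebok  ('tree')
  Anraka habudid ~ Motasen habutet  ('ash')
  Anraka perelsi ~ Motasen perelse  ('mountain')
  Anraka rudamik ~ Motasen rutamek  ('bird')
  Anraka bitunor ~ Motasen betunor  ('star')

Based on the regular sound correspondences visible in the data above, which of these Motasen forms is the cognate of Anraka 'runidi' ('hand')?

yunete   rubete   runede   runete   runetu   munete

habudid ~ habutet, rudamik ~ rutamek — Anraka i corresponds to Motasen e after a consonant, before a consonant other than r, m, n, p, b, f, v.
habudid ~ habutet — Anraka d corresponds to Motasen t between vowels (before a front vowel).
sarulsi ~ sarulse, perelsi ~ perelse — Anraka i corresponds to Motasen e word-finally.
Applying these to Anraka 'runidi':
  runidi → runedi   (i→e after a consonant, before a consonant other than r, m, n, p, b, f, v)
  runedi → runeti   (d→t between vowels (before a front vowel))
  runeti → runete   (i→e word-finally)
So the Motasen cognate is 'runete'.

runete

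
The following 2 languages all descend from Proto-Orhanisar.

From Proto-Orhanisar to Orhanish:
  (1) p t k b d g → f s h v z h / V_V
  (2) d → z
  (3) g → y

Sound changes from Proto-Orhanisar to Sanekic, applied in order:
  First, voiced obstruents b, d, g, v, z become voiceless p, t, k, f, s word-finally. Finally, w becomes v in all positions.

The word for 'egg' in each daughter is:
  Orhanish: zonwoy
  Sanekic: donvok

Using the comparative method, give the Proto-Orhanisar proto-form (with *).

Position 6: Orhanish has y, Sanekic has k. Taking the neighbouring segments as reconstructed: Orhanish y could go back to *g or *y; Sanekic k could go back to *k or *g — the one source consistent with every daughter is *g.
Position 4: Orhanish has w, Sanekic has v. Orhanish preserves w here (none of its changes turn any other segment into w), so the proto-segment is *w.
Position 1: Orhanish has z, Sanekic has d. Sanekic preserves d here (none of its changes turn any other segment into d), so the proto-segment is *d.
Continuing position by position gives *donwog; check it forward:
Orhanish: start from *donwog.
  rule 1: no change — donwog
  rule 2 (unconditioned shift): donwog → zonwog
  rule 3 (unconditioned shift): zonwog → zonwoy
  ⇒ Orhanish zonwoy
Sanekic: start from *donwog.
  rule 1 (final devoicing): donwog → donwok
  rule 2 (unconditioned shift): donwok → donvok
  ⇒ Sanekic donvok
No other proto-form is consistent with every reflex, so the reconstruction is *donwog.

*donwog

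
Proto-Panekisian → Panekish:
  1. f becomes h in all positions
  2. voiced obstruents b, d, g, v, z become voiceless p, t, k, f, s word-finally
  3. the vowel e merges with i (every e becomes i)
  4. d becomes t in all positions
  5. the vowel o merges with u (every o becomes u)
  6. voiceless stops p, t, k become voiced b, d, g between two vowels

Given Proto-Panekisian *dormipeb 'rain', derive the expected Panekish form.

Panekish: *dormipeb > dormipep > dormipip > tormipip > turmipip > turmibip  (by final devoicing, vowel merger, unconditioned shift, vowel merger, intervocalic voicing)

turmibip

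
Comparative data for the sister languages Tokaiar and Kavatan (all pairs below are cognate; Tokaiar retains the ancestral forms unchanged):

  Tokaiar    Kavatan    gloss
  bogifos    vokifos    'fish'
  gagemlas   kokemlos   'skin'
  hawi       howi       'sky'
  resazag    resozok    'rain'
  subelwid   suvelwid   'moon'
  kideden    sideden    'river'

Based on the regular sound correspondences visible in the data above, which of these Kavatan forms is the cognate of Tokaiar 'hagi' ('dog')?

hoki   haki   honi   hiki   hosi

gagemlas ~ kokemlos, hawi ~ howi — Tokaiar a corresponds to Kavatan o after a consonant, before a consonant other than r, m, n, p, b, f, v.
bogifos ~ vokifos — Tokaiar g corresponds to Kavatan k between vowels (before a front vowel).
Applying these to Tokaiar 'hagi':
  hagi → hogi   (a→o after a consonant, before a consonant other than r, m, n, p, b, f, v)
  hogi → hoki   (g→k between vowels (before a front vowel))
So the Kavatan cognate is 'hoki'.

hoki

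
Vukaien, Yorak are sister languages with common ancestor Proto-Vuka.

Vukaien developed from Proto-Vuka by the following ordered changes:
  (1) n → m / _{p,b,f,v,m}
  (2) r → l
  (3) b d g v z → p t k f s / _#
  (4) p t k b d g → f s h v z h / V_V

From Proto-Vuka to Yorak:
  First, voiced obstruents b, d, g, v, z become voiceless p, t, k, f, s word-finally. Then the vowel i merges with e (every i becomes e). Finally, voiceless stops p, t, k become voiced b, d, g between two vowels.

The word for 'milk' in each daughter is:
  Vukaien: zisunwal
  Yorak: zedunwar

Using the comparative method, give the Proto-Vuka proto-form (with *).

*zitunwar

Position 8: Vukaien has l, Yorak has r. Yorak preserves r here (none of its changes turn any other segment into r), so the proto-segment is *r.
Position 3: Vukaien has s, Yorak has d. Taking the neighbouring segments as reconstructed: Vukaien s could go back to *t or *s; Yorak d could go back to *t or *d — the one source consistent with every daughter is *t.
Position 2: Vukaien has i, Yorak has e. Vukaien preserves i here (none of its changes turn any other segment into i), so the proto-segment is *i.
Verify the candidate proto-form against each daughter:
Vukaien: *zitunwar
  zitunwar (rule 1 does not apply)
  zitunwar → zitunwal   [unconditioned shift]
  zitunwal (rule 3 does not apply)
  zitunwal → zisunwal   [intervocalic lenition]
  giving Vukaien zisunwal.
Yorak: start from *zitunwar.
  rule 1: no change — zitunwar
  rule 2 (vowel merger): zitunwar → zetunwar
  rule 3 (intervocalic voicing): zetunwar → zedunwar
  ⇒ Yorak zedunwar
*zitunwar is the unique common source.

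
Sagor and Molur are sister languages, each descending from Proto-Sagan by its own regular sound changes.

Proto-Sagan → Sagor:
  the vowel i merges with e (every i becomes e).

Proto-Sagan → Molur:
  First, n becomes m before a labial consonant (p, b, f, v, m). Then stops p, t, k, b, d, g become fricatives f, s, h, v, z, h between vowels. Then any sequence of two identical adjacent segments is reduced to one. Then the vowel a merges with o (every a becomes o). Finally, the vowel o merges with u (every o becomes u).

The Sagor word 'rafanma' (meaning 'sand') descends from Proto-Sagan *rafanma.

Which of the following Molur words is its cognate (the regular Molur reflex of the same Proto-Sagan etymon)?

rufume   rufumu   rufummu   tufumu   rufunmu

Molur: start from *rafanma.
  rule 1 (nasal place assimilation): rafanma → rafamma
  rule 2: no change — rafamma
  rule 3 (degemination): rafamma → rafama
  rule 4 (vowel merger): rafama → rofomo
  rule 5 (vowel merger): rofomo → rufumu
  ⇒ Molur rufumu
Among the options, 'rufumu' alone shows every Molur change applied in order.

rufumu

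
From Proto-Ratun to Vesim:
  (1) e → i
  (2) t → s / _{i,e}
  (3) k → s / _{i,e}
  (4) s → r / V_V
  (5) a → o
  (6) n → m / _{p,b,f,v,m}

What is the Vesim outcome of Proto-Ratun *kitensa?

sirinso

Vesim: *kitensa
  kitensa → kitinsa   [vowel merger]
  kitinsa → kisinsa   [palatalisation]
  kisinsa → sisinsa   [palatalisation]
  sisinsa → sirinsa   [rhotacism]
  sirinsa → sirinso   [vowel merger]
  sirinso (rule 6 does not apply)
  giving Vesim sirinso.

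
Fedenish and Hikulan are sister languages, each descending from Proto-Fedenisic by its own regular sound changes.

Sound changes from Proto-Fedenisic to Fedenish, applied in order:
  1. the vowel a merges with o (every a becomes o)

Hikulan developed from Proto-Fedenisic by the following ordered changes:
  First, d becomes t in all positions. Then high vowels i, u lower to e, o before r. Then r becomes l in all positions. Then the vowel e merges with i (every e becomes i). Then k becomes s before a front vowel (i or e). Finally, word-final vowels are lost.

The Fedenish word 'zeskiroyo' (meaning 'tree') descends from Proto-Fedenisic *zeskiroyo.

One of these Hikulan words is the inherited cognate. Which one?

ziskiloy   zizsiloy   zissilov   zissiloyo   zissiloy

zissiloy

Hikulan: start from *zeskiroyo.
  rule 1: no change — zeskiroyo
  rule 2 (pre-rhotic lowering): zeskiroyo → zeskeroyo
  rule 3 (unconditioned shift): zeskeroyo → zeskeloyo
  rule 4 (vowel merger): zeskeloyo → ziskiloyo
  rule 5 (palatalisation): ziskiloyo → zissiloyo
  rule 6 (apocope): zissiloyo → zissiloy
  ⇒ Hikulan zissiloy
The other candidates each miss or misapply at least one Hikulan change.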